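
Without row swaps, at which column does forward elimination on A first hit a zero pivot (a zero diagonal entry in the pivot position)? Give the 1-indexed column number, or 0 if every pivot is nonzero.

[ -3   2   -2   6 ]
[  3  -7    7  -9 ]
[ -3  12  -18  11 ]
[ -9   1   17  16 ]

first zero-pivot column = 0

Naive forward elimination:
R2 <- R2 - (-1)*R1:  [  0  -5   5  -3 ]
R3 <- R3 - (1)*R1:  [   0   10  -16    5 ]
R4 <- R4 - (3)*R1:  [  0  -5  23  -2 ]
R3 <- R3 - (-2)*R2:  [  0   0  -6  -1 ]
R4 <- R4 - (1)*R2:  [  0   0  18   1 ]
R4 <- R4 - (-3)*R3:  [  0   0   0  -2 ]
All pivots nonzero; naive elimination completes without hitting a zero pivot.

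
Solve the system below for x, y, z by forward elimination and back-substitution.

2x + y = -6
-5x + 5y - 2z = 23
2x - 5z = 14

Forward elimination on [A|b]:
R2 <- R2 - (-5/2)*R1:  [    0  15/2    -2     8 ]
R3 <- R3 - (1)*R1:  [  0  -1  -5  20 ]
R3 <- R3 - (-2/15)*R2:  [      0       0  -79/15  316/15 ]
Row echelon form:
[ 2     1       0  |      -6 ]
[ 0  15/2      -2  |       8 ]
[ 0     0  -79/15  |  316/15 ]
Back-substitution:
z = (316/15) / (-79/15) = -4
y = (8 - (-2)*(-4)) / (15/2) = 0
x = (-6 - (1)*(0)) / 2 = -3

(-3, 0, -4)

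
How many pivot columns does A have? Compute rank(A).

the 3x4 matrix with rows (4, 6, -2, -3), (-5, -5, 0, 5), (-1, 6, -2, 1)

rank(A) = 3

Row reduction:
R2 <- R2 - (-5/4)*R1:  [    0   5/2  -5/2   5/4 ]
R3 <- R3 - (-1/4)*R1:  [    0  15/2  -5/2   1/4 ]
R3 <- R3 - (3)*R2:  [    0     0     5  -7/2 ]
Row echelon form:
[ 4    6    -2    -3 ]
[ 0  5/2  -5/2   5/4 ]
[ 0    0     5  -7/2 ]
Nonzero rows / pivot columns: 3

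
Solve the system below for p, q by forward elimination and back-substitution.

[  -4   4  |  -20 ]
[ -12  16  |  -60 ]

(5, 0)

Forward elimination on [A|b]:
R2 <- R2 - (3)*R1:  [ 0  4  0 ]
Row echelon form:
[ -4  4  |  -20 ]
[  0  4  |    0 ]
Back-substitution:
q = (0) / 4 = 0
p = (-20 - (4)*(0)) / -4 = 5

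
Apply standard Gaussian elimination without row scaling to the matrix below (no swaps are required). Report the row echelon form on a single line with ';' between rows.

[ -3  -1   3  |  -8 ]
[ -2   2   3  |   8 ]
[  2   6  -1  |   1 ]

REF = [-3 -1 3 -8; 0 8/3 1 40/3; 0 0 -1 -31]

Forward elimination:
R2 <- R2 - (2/3)*R1:  [    0   8/3     1  40/3 ]
R3 <- R3 - (-2/3)*R1:  [     0   16/3      1  -13/3 ]
R3 <- R3 - (2)*R2:  [   0    0   -1  -31 ]
Row echelon form:
[ -3   -1   3  |    -8 ]
[  0  8/3   1  |  40/3 ]
[  0    0  -1  |   -31 ]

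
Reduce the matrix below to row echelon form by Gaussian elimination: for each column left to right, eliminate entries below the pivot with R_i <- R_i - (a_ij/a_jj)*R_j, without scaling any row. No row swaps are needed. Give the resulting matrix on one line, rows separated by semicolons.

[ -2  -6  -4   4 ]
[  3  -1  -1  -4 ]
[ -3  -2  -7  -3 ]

Forward elimination:
R2 <- R2 - (-3/2)*R1:  [   0  -10   -7    2 ]
R3 <- R3 - (3/2)*R1:  [  0   7  -1  -9 ]
R3 <- R3 - (-7/10)*R2:  [      0       0  -59/10   -38/5 ]
Row echelon form:
[ -2   -6      -4      4 ]
[  0  -10      -7      2 ]
[  0    0  -59/10  -38/5 ]

REF = [-2 -6 -4 4; 0 -10 -7 2; 0 0 -59/10 -38/5]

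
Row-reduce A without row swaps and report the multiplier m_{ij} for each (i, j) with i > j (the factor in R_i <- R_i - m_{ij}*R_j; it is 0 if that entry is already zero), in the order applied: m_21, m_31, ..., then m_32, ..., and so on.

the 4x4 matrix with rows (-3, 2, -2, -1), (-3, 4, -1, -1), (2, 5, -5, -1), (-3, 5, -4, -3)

Forward elimination:
R2 <- R2 - (1)*R1:  [ 0  2  1  0 ]
R3 <- R3 - (-2/3)*R1:  [     0   19/3  -19/3   -5/3 ]
R4 <- R4 - (1)*R1:  [  0   3  -2  -2 ]
R3 <- R3 - (19/6)*R2:  [     0      0  -19/2   -5/3 ]
R4 <- R4 - (3/2)*R2:  [    0     0  -7/2    -2 ]
R4 <- R4 - (7/19)*R3:  [      0       0       0  -79/57 ]
Multipliers (in order of application): m_{21} = 1, m_{31} = -2/3, m_{41} = 1, m_{32} = 19/6, m_{42} = 3/2, m_{43} = 7/19

multipliers: 1, -2/3, 1, 19/6, 3/2, 7/19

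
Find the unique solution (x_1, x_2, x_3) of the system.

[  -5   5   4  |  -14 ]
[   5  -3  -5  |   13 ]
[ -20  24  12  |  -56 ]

(1, -1, -1)

Forward elimination on [A|b]:
R2 <- R2 - (-1)*R1:  [  0   2  -1  -1 ]
R3 <- R3 - (4)*R1:  [  0   4  -4   0 ]
R3 <- R3 - (2)*R2:  [  0   0  -2   2 ]
Row echelon form:
[ -5  5   4  |  -14 ]
[  0  2  -1  |   -1 ]
[  0  0  -2  |    2 ]
Back-substitution:
x_3 = (2) / -2 = -1
x_2 = (-1 - (-1)*(-1)) / 2 = -1
x_1 = (-14 - (5)*(-1) - (4)*(-1)) / -5 = 1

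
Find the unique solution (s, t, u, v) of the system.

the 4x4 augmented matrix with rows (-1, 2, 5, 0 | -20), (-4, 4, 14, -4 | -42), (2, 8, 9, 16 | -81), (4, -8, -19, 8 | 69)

(-3, -4, -3, -1)

Forward elimination on [A|b]:
R2 <- R2 - (4)*R1:  [  0  -4  -6  -4  38 ]
R3 <- R3 - (-2)*R1:  [    0    12    19    16  -121 ]
R4 <- R4 - (-4)*R1:  [   0    0    1    8  -11 ]
R3 <- R3 - (-3)*R2:  [  0   0   1   4  -7 ]
R4 <- R4 - (1)*R3:  [  0   0   0   4  -4 ]
Row echelon form:
[ -1   2   5   0  |  -20 ]
[  0  -4  -6  -4  |   38 ]
[  0   0   1   4  |   -7 ]
[  0   0   0   4  |   -4 ]
Back-substitution:
v = (-4) / 4 = -1
u = (-7 - (4)*(-1)) / 1 = -3
t = (38 - (-6)*(-3) - (-4)*(-1)) / -4 = -4
s = (-20 - (2)*(-4) - (5)*(-3)) / -1 = -3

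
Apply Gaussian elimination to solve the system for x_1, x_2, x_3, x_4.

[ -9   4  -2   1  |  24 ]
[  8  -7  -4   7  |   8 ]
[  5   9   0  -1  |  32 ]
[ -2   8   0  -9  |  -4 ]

Forward elimination on [A|b]:
R2 <- R2 - (-8/9)*R1:  [     0  -31/9  -52/9   71/9   88/3 ]
R3 <- R3 - (-5/9)*R1:  [     0  101/9  -10/9   -4/9  136/3 ]
R4 <- R4 - (2/9)*R1:  [     0   64/9    4/9  -83/9  -28/3 ]
R3 <- R3 - (-101/31)*R2:  [       0        0  -618/31   783/31  4368/31 ]
R4 <- R4 - (-64/31)*R2:  [       0        0  -356/31   219/31  1588/31 ]
R4 <- R4 - (178/309)*R3:  [         0          0          0   -771/103  -3084/103 ]
Row echelon form:
[ -9      4       -2         1  |         24 ]
[  0  -31/9    -52/9      71/9  |       88/3 ]
[  0      0  -618/31    783/31  |    4368/31 ]
[  0      0        0  -771/103  |  -3084/103 ]
Back-substitution:
x_4 = (-3084/103) / (-771/103) = 4
x_3 = (4368/31 - (783/31)*(4)) / (-618/31) = -2
x_2 = (88/3 - (-52/9)*(-2) - (71/9)*(4)) / (-31/9) = 4
x_1 = (24 - (4)*(4) - (-2)*(-2) - (1)*(4)) / -9 = 0

(0, 4, -2, 4)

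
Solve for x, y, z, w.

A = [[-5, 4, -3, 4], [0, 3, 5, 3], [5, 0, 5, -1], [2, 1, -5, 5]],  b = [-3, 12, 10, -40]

(-2, 4, 3, -5)

Forward elimination on [A|b]:
R3 <- R3 - (-1)*R1:  [ 0  4  2  3  7 ]
R4 <- R4 - (-2/5)*R1:  [      0    13/5   -31/5    33/5  -206/5 ]
R3 <- R3 - (4/3)*R2:  [     0      0  -14/3     -1     -9 ]
R4 <- R4 - (13/15)*R2:  [       0        0  -158/15        4   -258/5 ]
R4 <- R4 - (79/35)*R3:  [      0       0       0  219/35  -219/7 ]
Row echelon form:
[ -5  4     -3       4  |      -3 ]
[  0  3      5       3  |      12 ]
[  0  0  -14/3      -1  |      -9 ]
[  0  0      0  219/35  |  -219/7 ]
Back-substitution:
w = (-219/7) / (219/35) = -5
z = (-9 - (-1)*(-5)) / (-14/3) = 3
y = (12 - (5)*(3) - (3)*(-5)) / 3 = 4
x = (-3 - (4)*(4) - (-3)*(3) - (4)*(-5)) / -5 = -2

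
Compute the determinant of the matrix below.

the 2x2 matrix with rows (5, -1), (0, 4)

det(A) = 20

Forward elimination:
Upper-triangular form:
[ 5  -1 ]
[ 0   4 ]
det(A) = (-1)^0 * (5) * (4) = 20  (0 row swaps -> sign +1)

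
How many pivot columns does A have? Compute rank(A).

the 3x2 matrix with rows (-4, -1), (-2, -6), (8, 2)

rank(A) = 2

Row reduction:
R2 <- R2 - (1/2)*R1:  [     0  -11/2 ]
R3 <- R3 - (-2)*R1:  [ 0  0 ]
Row echelon form:
[ -4     -1 ]
[  0  -11/2 ]
[  0      0 ]
Nonzero rows / pivot columns: 2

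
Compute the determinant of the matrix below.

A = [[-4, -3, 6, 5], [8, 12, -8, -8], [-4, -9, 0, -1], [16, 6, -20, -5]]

Forward elimination:
R2 <- R2 - (-2)*R1:  [ 0  6  4  2 ]
R3 <- R3 - (1)*R1:  [  0  -6  -6  -6 ]
R4 <- R4 - (-4)*R1:  [  0  -6   4  15 ]
R3 <- R3 - (-1)*R2:  [  0   0  -2  -4 ]
R4 <- R4 - (-1)*R2:  [  0   0   8  17 ]
R4 <- R4 - (-4)*R3:  [ 0  0  0  1 ]
Upper-triangular form:
[ -4  -3   6   5 ]
[  0   6   4   2 ]
[  0   0  -2  -4 ]
[  0   0   0   1 ]
det(A) = (-1)^0 * (-4) * (6) * (-2) * (1) = 48  (0 row swaps -> sign +1)

det(A) = 48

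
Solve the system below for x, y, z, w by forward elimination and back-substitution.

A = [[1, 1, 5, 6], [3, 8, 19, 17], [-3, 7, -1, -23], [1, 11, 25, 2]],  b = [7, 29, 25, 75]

(1, -2, 4, -2)

Forward elimination on [A|b]:
R2 <- R2 - (3)*R1:  [  0   5   4  -1   8 ]
R3 <- R3 - (-3)*R1:  [  0  10  14  -5  46 ]
R4 <- R4 - (1)*R1:  [  0  10  20  -4  68 ]
R3 <- R3 - (2)*R2:  [  0   0   6  -3  30 ]
R4 <- R4 - (2)*R2:  [  0   0  12  -2  52 ]
R4 <- R4 - (2)*R3:  [  0   0   0   4  -8 ]
Row echelon form:
[ 1  1  5   6  |   7 ]
[ 0  5  4  -1  |   8 ]
[ 0  0  6  -3  |  30 ]
[ 0  0  0   4  |  -8 ]
Back-substitution:
w = (-8) / 4 = -2
z = (30 - (-3)*(-2)) / 6 = 4
y = (8 - (4)*(4) - (-1)*(-2)) / 5 = -2
x = (7 - (1)*(-2) - (5)*(4) - (6)*(-2)) / 1 = 1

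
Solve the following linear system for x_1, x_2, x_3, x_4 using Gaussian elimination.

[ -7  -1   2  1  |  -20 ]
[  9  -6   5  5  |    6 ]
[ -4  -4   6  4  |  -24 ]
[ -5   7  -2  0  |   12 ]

Forward elimination on [A|b]:
R2 <- R2 - (-9/7)*R1:  [      0   -51/7    53/7    44/7  -138/7 ]
R3 <- R3 - (4/7)*R1:  [     0  -24/7   34/7   24/7  -88/7 ]
R4 <- R4 - (5/7)*R1:  [     0   54/7  -24/7   -5/7  184/7 ]
R3 <- R3 - (8/17)*R2:  [      0       0   22/17    8/17  -56/17 ]
R4 <- R4 - (-18/17)*R2:  [      0       0   78/17  101/17   92/17 ]
R4 <- R4 - (39/11)*R3:  [      0       0       0   47/11  188/11 ]
Row echelon form:
[ -7     -1      2      1  |     -20 ]
[  0  -51/7   53/7   44/7  |  -138/7 ]
[  0      0  22/17   8/17  |  -56/17 ]
[  0      0      0  47/11  |  188/11 ]
Back-substitution:
x_4 = (188/11) / (47/11) = 4
x_3 = (-56/17 - (8/17)*(4)) / (22/17) = -4
x_2 = (-138/7 - (53/7)*(-4) - (44/7)*(4)) / (-51/7) = 2
x_1 = (-20 - (-1)*(2) - (2)*(-4) - (1)*(4)) / -7 = 2

(2, 2, -4, 4)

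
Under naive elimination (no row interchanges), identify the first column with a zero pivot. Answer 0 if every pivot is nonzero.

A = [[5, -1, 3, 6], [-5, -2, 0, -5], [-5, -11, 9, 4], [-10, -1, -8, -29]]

Naive forward elimination:
R2 <- R2 - (-1)*R1:  [  0  -3   3   1 ]
R3 <- R3 - (-1)*R1:  [   0  -12   12   10 ]
R4 <- R4 - (-2)*R1:  [   0   -3   -2  -17 ]
R3 <- R3 - (4)*R2:  [ 0  0  0  6 ]
R4 <- R4 - (1)*R2:  [   0    0   -5  -18 ]
Matrix at this point:
[ 5  -1   3    6 ]
[ 0  -3   3    1 ]
[ 0   0   0    6 ]
[ 0   0  -5  -18 ]
Pivot entry (3,3) is zero but row 4 has -5 in column 3 -> naive elimination stops; a row interchange (e.g. R3 <-> R4) would be required here.

first zero-pivot column = 3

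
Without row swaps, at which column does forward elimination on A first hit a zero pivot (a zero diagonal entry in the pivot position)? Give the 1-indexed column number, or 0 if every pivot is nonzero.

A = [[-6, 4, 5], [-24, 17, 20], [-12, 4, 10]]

first zero-pivot column = 3

Naive forward elimination:
R2 <- R2 - (4)*R1:  [ 0  1  0 ]
R3 <- R3 - (2)*R1:  [  0  -4   0 ]
R3 <- R3 - (-4)*R2:  [ 0  0  0 ]
Matrix at this point:
[ -6  4  5 ]
[  0  1  0 ]
[  0  0  0 ]
Pivot entry (3,3) in the last row is zero and there are no rows below to swap with -> zero pivot in column 3 (A is singular).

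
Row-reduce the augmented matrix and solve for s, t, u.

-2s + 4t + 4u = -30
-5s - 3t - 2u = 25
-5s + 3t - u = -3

(-1, -4, -4)

Forward elimination on [A|b]:
R2 <- R2 - (5/2)*R1:  [   0  -13  -12  100 ]
R3 <- R3 - (5/2)*R1:  [   0   -7  -11   72 ]
R3 <- R3 - (7/13)*R2:  [      0       0  -59/13  236/13 ]
Row echelon form:
[ -2    4       4  |     -30 ]
[  0  -13     -12  |     100 ]
[  0    0  -59/13  |  236/13 ]
Back-substitution:
u = (236/13) / (-59/13) = -4
t = (100 - (-12)*(-4)) / -13 = -4
s = (-30 - (4)*(-4) - (4)*(-4)) / -2 = -1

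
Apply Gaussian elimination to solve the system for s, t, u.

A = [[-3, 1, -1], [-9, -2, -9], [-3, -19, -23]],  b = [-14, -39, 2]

(3, -3, 2)

Forward elimination on [A|b]:
R2 <- R2 - (3)*R1:  [  0  -5  -6   3 ]
R3 <- R3 - (1)*R1:  [   0  -20  -22   16 ]
R3 <- R3 - (4)*R2:  [ 0  0  2  4 ]
Row echelon form:
[ -3   1  -1  |  -14 ]
[  0  -5  -6  |    3 ]
[  0   0   2  |    4 ]
Back-substitution:
u = (4) / 2 = 2
t = (3 - (-6)*(2)) / -5 = -3
s = (-14 - (1)*(-3) - (-1)*(2)) / -3 = 3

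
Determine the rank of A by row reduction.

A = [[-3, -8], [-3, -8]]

Row reduction:
R2 <- R2 - (1)*R1:  [ 0  0 ]
Row echelon form:
[ -3  -8 ]
[  0   0 ]
Nonzero rows / pivot columns: 1

rank(A) = 1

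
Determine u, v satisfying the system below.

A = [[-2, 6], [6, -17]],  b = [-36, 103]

Forward elimination on [A|b]:
R2 <- R2 - (-3)*R1:  [  0   1  -5 ]
Row echelon form:
[ -2  6  |  -36 ]
[  0  1  |   -5 ]
Back-substitution:
v = (-5) / 1 = -5
u = (-36 - (6)*(-5)) / -2 = 3

(3, -5)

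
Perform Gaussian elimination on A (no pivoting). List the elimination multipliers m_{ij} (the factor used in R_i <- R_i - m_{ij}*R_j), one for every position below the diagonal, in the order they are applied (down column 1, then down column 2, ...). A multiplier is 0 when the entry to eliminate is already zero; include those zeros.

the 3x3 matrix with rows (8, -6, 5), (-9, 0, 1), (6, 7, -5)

multipliers: -9/8, 3/4, -46/27

Forward elimination:
R2 <- R2 - (-9/8)*R1:  [     0  -27/4   53/8 ]
R3 <- R3 - (3/4)*R1:  [     0   23/2  -35/4 ]
R3 <- R3 - (-46/27)*R2:  [      0       0  137/54 ]
Multipliers (in order of application): m_{21} = -9/8, m_{31} = 3/4, m_{32} = -46/27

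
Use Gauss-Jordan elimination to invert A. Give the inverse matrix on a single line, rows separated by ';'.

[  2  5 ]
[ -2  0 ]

inverse = [0 -1/2; 1/5 1/5]

Gauss-Jordan on [A | I]:
R1 <- (1/2)*R1:  [   1  5/2  |  1/2    0 ]
R2 <- R2 - (-2)*R1:  [ 0  5  |  1  1 ]
R2 <- (1/5)*R2:  [   0    1  |  1/5  1/5 ]
R1 <- R1 - (5/2)*R2:  [    1     0  |     0  -1/2 ]
Right block of [I | A^{-1}] is the inverse:
[   0  -1/2 ]
[ 1/5   1/5 ]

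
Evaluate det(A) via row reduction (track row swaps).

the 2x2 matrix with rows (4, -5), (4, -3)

det(A) = 8

Forward elimination:
R2 <- R2 - (1)*R1:  [ 0  2 ]
Upper-triangular form:
[ 4  -5 ]
[ 0   2 ]
det(A) = (-1)^0 * (4) * (2) = 8  (0 row swaps -> sign +1)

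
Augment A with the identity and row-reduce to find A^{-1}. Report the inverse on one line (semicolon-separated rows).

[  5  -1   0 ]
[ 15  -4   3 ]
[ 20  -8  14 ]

Gauss-Jordan on [A | I]:
R1 <- (1/5)*R1:  [    1  -1/5     0  |   1/5     0     0 ]
R2 <- R2 - (15)*R1:  [  0  -1   3  |  -3   1   0 ]
R3 <- R3 - (20)*R1:  [  0  -4  14  |  -4   0   1 ]
R2 <- (1/-1)*R2:  [  0   1  -3  |   3  -1   0 ]
R1 <- R1 - (-1/5)*R2:  [    1     0  -3/5  |   4/5  -1/5     0 ]
R3 <- R3 - (-4)*R2:  [  0   0   2  |   8  -4   1 ]
R3 <- (1/2)*R3:  [   0    0    1  |    4   -2  1/2 ]
R1 <- R1 - (-3/5)*R3:  [    1     0     0  |  16/5  -7/5  3/10 ]
R2 <- R2 - (-3)*R3:  [   0    1    0  |   15   -7  3/2 ]
Right block of [I | A^{-1}] is the inverse:
[ 16/5  -7/5  3/10 ]
[   15    -7   3/2 ]
[    4    -2   1/2 ]

inverse = [16/5 -7/5 3/10; 15 -7 3/2; 4 -2 1/2]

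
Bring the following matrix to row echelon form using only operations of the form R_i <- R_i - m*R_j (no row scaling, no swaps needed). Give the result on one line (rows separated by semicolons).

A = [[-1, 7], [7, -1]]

REF = [-1 7; 0 48]

Forward elimination:
R2 <- R2 - (-7)*R1:  [  0  48 ]
Row echelon form:
[ -1   7 ]
[  0  48 ]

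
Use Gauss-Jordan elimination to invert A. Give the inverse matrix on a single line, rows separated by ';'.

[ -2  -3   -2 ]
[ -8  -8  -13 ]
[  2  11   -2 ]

inverse = [-53/16 7/12 -23/48; 7/8 -1/6 5/24; 3/2 -1/3 1/6]

Gauss-Jordan on [A | I]:
R1 <- (1/-2)*R1:  [    1   3/2     1  |  -1/2     0     0 ]
R2 <- R2 - (-8)*R1:  [  0   4  -5  |  -4   1   0 ]
R3 <- R3 - (2)*R1:  [  0   8  -4  |   1   0   1 ]
R2 <- (1/4)*R2:  [    0     1  -5/4  |    -1   1/4     0 ]
R1 <- R1 - (3/2)*R2:  [    1     0  23/8  |     1  -3/8     0 ]
R3 <- R3 - (8)*R2:  [  0   0   6  |   9  -2   1 ]
R3 <- (1/6)*R3:  [    0     0     1  |   3/2  -1/3   1/6 ]
R1 <- R1 - (23/8)*R3:  [      1       0       0  |  -53/16    7/12  -23/48 ]
R2 <- R2 - (-5/4)*R3:  [    0     1     0  |   7/8  -1/6  5/24 ]
Right block of [I | A^{-1}] is the inverse:
[ -53/16  7/12  -23/48 ]
[    7/8  -1/6    5/24 ]
[    3/2  -1/3     1/6 ]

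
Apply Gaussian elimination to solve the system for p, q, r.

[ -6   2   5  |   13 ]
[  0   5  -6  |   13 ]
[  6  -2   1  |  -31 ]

(-5, -1, -3)

Forward elimination on [A|b]:
R3 <- R3 - (-1)*R1:  [   0    0    6  -18 ]
Row echelon form:
[ -6  2   5  |   13 ]
[  0  5  -6  |   13 ]
[  0  0   6  |  -18 ]
Back-substitution:
r = (-18) / 6 = -3
q = (13 - (-6)*(-3)) / 5 = -1
p = (13 - (2)*(-1) - (5)*(-3)) / -6 = -5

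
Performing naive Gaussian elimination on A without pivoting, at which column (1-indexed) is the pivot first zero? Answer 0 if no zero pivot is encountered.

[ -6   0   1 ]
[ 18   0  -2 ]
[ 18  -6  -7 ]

Naive forward elimination:
R2 <- R2 - (-3)*R1:  [ 0  0  1 ]
R3 <- R3 - (-3)*R1:  [  0  -6  -4 ]
Matrix at this point:
[ -6   0   1 ]
[  0   0   1 ]
[  0  -6  -4 ]
Pivot entry (2,2) is zero but row 3 has -6 in column 2 -> naive elimination stops; a row interchange (e.g. R2 <-> R3) would be required here.

first zero-pivot column = 2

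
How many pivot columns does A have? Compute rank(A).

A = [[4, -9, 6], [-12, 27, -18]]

rank(A) = 1

Row reduction:
R2 <- R2 - (-3)*R1:  [ 0  0  0 ]
Row echelon form:
[ 4  -9  6 ]
[ 0   0  0 ]
Nonzero rows / pivot columns: 1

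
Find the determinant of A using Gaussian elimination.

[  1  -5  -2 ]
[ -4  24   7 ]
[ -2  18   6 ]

Forward elimination:
R2 <- R2 - (-4)*R1:  [  0   4  -1 ]
R3 <- R3 - (-2)*R1:  [ 0  8  2 ]
R3 <- R3 - (2)*R2:  [ 0  0  4 ]
Upper-triangular form:
[ 1  -5  -2 ]
[ 0   4  -1 ]
[ 0   0   4 ]
det(A) = (-1)^0 * (1) * (4) * (4) = 16  (0 row swaps -> sign +1)

det(A) = 16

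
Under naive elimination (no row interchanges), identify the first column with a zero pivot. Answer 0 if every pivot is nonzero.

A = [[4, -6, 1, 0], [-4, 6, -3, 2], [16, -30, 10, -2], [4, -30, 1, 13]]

Naive forward elimination:
R2 <- R2 - (-1)*R1:  [  0   0  -2   2 ]
R3 <- R3 - (4)*R1:  [  0  -6   6  -2 ]
R4 <- R4 - (1)*R1:  [   0  -24    0   13 ]
Matrix at this point:
[ 4   -6   1   0 ]
[ 0    0  -2   2 ]
[ 0   -6   6  -2 ]
[ 0  -24   0  13 ]
Pivot entry (2,2) is zero but row 3 has -6 in column 2 -> naive elimination stops; a row interchange (e.g. R2 <-> R3) would be required here.

first zero-pivot column = 2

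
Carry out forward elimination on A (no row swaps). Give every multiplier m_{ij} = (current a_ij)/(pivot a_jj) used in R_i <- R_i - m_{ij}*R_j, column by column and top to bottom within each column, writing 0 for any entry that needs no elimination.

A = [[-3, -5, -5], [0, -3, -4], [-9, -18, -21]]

multipliers: 0, 3, 1

Forward elimination:
R2: entry in column 1 is already 0 -> m_{21} = 0 (no row operation needed)
R3 <- R3 - (3)*R1:  [  0  -3  -6 ]
R3 <- R3 - (1)*R2:  [  0   0  -2 ]
Multipliers (in order of application): m_{21} = 0, m_{31} = 3, m_{32} = 1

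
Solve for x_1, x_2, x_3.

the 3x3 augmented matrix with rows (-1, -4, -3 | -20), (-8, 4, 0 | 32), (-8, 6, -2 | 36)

Forward elimination on [A|b]:
R2 <- R2 - (8)*R1:  [   0   36   24  192 ]
R3 <- R3 - (8)*R1:  [   0   38   22  196 ]
R3 <- R3 - (19/18)*R2:  [     0      0  -10/3  -20/3 ]
Row echelon form:
[ -1  -4     -3  |    -20 ]
[  0  36     24  |    192 ]
[  0   0  -10/3  |  -20/3 ]
Back-substitution:
x_3 = (-20/3) / (-10/3) = 2
x_2 = (192 - (24)*(2)) / 36 = 4
x_1 = (-20 - (-4)*(4) - (-3)*(2)) / -1 = -2

(-2, 4, 2)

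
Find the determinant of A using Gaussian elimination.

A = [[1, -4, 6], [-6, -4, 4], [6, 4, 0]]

Forward elimination:
R2 <- R2 - (-6)*R1:  [   0  -28   40 ]
R3 <- R3 - (6)*R1:  [   0   28  -36 ]
R3 <- R3 - (-1)*R2:  [ 0  0  4 ]
Upper-triangular form:
[ 1   -4   6 ]
[ 0  -28  40 ]
[ 0    0   4 ]
det(A) = (-1)^0 * (1) * (-28) * (4) = -112  (0 row swaps -> sign +1)

det(A) = -112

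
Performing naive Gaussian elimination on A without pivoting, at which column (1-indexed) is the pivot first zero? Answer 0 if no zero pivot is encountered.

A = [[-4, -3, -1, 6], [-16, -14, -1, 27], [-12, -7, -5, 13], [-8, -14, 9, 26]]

first zero-pivot column = 4

Naive forward elimination:
R2 <- R2 - (4)*R1:  [  0  -2   3   3 ]
R3 <- R3 - (3)*R1:  [  0   2  -2  -5 ]
R4 <- R4 - (2)*R1:  [  0  -8  11  14 ]
R3 <- R3 - (-1)*R2:  [  0   0   1  -2 ]
R4 <- R4 - (4)*R2:  [  0   0  -1   2 ]
R4 <- R4 - (-1)*R3:  [ 0  0  0  0 ]
Matrix at this point:
[ -4  -3  -1   6 ]
[  0  -2   3   3 ]
[  0   0   1  -2 ]
[  0   0   0   0 ]
Pivot entry (4,4) in the last row is zero and there are no rows below to swap with -> zero pivot in column 4 (A is singular).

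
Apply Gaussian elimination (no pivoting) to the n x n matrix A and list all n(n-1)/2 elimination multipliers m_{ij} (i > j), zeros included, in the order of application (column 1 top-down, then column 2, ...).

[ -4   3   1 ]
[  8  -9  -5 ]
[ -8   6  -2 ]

Forward elimination:
R2 <- R2 - (-2)*R1:  [  0  -3  -3 ]
R3 <- R3 - (2)*R1:  [  0   0  -4 ]
R3: entry in column 2 is already 0 -> m_{32} = 0 (no row operation needed)
Multipliers (in order of application): m_{21} = -2, m_{31} = 2, m_{32} = 0

multipliers: -2, 2, 0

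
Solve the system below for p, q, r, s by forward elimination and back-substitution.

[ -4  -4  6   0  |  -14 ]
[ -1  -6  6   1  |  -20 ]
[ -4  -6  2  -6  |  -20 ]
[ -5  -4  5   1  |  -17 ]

(1, 4, 1, -1)

Forward elimination on [A|b]:
R2 <- R2 - (1/4)*R1:  [     0     -5    9/2      1  -33/2 ]
R3 <- R3 - (1)*R1:  [  0  -2  -4  -6  -6 ]
R4 <- R4 - (5/4)*R1:  [    0     1  -5/2     1   1/2 ]
R3 <- R3 - (2/5)*R2:  [     0      0  -29/5  -32/5    3/5 ]
R4 <- R4 - (-1/5)*R2:  [     0      0   -8/5    6/5  -14/5 ]
R4 <- R4 - (8/29)*R3:  [      0       0       0   86/29  -86/29 ]
Row echelon form:
[ -4  -4      6      0  |     -14 ]
[  0  -5    9/2      1  |   -33/2 ]
[  0   0  -29/5  -32/5  |     3/5 ]
[  0   0      0  86/29  |  -86/29 ]
Back-substitution:
s = (-86/29) / (86/29) = -1
r = (3/5 - (-32/5)*(-1)) / (-29/5) = 1
q = (-33/2 - (9/2)*(1) - (1)*(-1)) / -5 = 4
p = (-14 - (-4)*(4) - (6)*(1)) / -4 = 1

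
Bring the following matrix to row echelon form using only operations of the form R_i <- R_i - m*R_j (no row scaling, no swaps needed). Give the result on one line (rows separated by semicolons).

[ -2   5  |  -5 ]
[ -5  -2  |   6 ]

Forward elimination:
R2 <- R2 - (5/2)*R1:  [     0  -29/2   37/2 ]
Row echelon form:
[ -2      5  |    -5 ]
[  0  -29/2  |  37/2 ]

REF = [-2 5 -5; 0 -29/2 37/2]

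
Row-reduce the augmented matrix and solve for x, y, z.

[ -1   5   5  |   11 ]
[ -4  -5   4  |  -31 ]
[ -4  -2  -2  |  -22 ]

Forward elimination on [A|b]:
R2 <- R2 - (4)*R1:  [   0  -25  -16  -75 ]
R3 <- R3 - (4)*R1:  [   0  -22  -22  -66 ]
R3 <- R3 - (22/25)*R2:  [       0        0  -198/25        0 ]
Row echelon form:
[ -1    5        5  |   11 ]
[  0  -25      -16  |  -75 ]
[  0    0  -198/25  |    0 ]
Back-substitution:
z = (0) / (-198/25) = 0
y = (-75 - (-16)*(0)) / -25 = 3
x = (11 - (5)*(3) - (5)*(0)) / -1 = 4

(4, 3, 0)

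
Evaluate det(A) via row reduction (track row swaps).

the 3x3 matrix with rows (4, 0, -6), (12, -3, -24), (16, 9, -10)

Forward elimination:
R2 <- R2 - (3)*R1:  [  0  -3  -6 ]
R3 <- R3 - (4)*R1:  [  0   9  14 ]
R3 <- R3 - (-3)*R2:  [  0   0  -4 ]
Upper-triangular form:
[ 4   0  -6 ]
[ 0  -3  -6 ]
[ 0   0  -4 ]
det(A) = (-1)^0 * (4) * (-3) * (-4) = 48  (0 row swaps -> sign +1)

det(A) = 48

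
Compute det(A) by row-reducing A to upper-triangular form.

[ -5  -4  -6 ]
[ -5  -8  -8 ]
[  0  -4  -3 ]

Forward elimination:
R2 <- R2 - (1)*R1:  [  0  -4  -2 ]
R3 <- R3 - (1)*R2:  [  0   0  -1 ]
Upper-triangular form:
[ -5  -4  -6 ]
[  0  -4  -2 ]
[  0   0  -1 ]
det(A) = (-1)^0 * (-5) * (-4) * (-1) = -20  (0 row swaps -> sign +1)

det(A) = -20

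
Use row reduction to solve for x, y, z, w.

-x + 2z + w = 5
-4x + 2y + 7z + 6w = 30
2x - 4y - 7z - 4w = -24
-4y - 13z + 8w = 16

(-2, 2, 0, 3)

Forward elimination on [A|b]:
R2 <- R2 - (4)*R1:  [  0   2  -1   2  10 ]
R3 <- R3 - (-2)*R1:  [   0   -4   -3   -2  -14 ]
R3 <- R3 - (-2)*R2:  [  0   0  -5   2   6 ]
R4 <- R4 - (-2)*R2:  [   0    0  -15   12   36 ]
R4 <- R4 - (3)*R3:  [  0   0   0   6  18 ]
Row echelon form:
[ -1  0   2  1  |   5 ]
[  0  2  -1  2  |  10 ]
[  0  0  -5  2  |   6 ]
[  0  0   0  6  |  18 ]
Back-substitution:
w = (18) / 6 = 3
z = (6 - (2)*(3)) / -5 = 0
y = (10 - (-1)*(0) - (2)*(3)) / 2 = 2
x = (5 - (2)*(0) - (1)*(3)) / -1 = -2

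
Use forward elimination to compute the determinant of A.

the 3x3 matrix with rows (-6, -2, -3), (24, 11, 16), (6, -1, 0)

det(A) = -18

Forward elimination:
R2 <- R2 - (-4)*R1:  [ 0  3  4 ]
R3 <- R3 - (-1)*R1:  [  0  -3  -3 ]
R3 <- R3 - (-1)*R2:  [ 0  0  1 ]
Upper-triangular form:
[ -6  -2  -3 ]
[  0   3   4 ]
[  0   0   1 ]
det(A) = (-1)^0 * (-6) * (3) * (1) = -18  (0 row swaps -> sign +1)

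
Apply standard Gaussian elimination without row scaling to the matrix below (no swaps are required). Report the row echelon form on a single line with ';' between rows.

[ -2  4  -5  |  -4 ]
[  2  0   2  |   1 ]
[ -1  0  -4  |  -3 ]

REF = [-2 4 -5 -4; 0 4 -3 -3; 0 0 -3 -5/2]

Forward elimination:
R2 <- R2 - (-1)*R1:  [  0   4  -3  -3 ]
R3 <- R3 - (1/2)*R1:  [    0    -2  -3/2    -1 ]
R3 <- R3 - (-1/2)*R2:  [    0     0    -3  -5/2 ]
Row echelon form:
[ -2  4  -5  |    -4 ]
[  0  4  -3  |    -3 ]
[  0  0  -3  |  -5/2 ]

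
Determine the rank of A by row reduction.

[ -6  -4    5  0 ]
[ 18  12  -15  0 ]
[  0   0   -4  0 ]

rank(A) = 2

Row reduction:
R2 <- R2 - (-3)*R1:  [ 0  0  0  0 ]
R2 <-> R3   (pivot in column 3 was zero)
[ -6  -4   5  0 ]
[  0   0  -4  0 ]
[  0   0   0  0 ]
Row echelon form:
[ -6  -4   5  0 ]
[  0   0  -4  0 ]
[  0   0   0  0 ]
Nonzero rows / pivot columns: 2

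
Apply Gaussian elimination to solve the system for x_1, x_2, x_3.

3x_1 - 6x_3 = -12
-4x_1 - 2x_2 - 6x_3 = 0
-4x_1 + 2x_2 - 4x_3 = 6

Forward elimination on [A|b]:
R2 <- R2 - (-4/3)*R1:  [   0   -2  -14  -16 ]
R3 <- R3 - (-4/3)*R1:  [   0    2  -12  -10 ]
R3 <- R3 - (-1)*R2:  [   0    0  -26  -26 ]
Row echelon form:
[ 3   0   -6  |  -12 ]
[ 0  -2  -14  |  -16 ]
[ 0   0  -26  |  -26 ]
Back-substitution:
x_3 = (-26) / -26 = 1
x_2 = (-16 - (-14)*(1)) / -2 = 1
x_1 = (-12 - (-6)*(1)) / 3 = -2

(-2, 1, 1)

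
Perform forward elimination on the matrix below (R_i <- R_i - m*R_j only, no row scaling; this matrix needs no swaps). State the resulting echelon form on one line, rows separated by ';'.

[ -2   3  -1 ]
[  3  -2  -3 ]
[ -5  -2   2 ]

REF = [-2 3 -1; 0 5/2 -9/2; 0 0 -63/5]

Forward elimination:
R2 <- R2 - (-3/2)*R1:  [    0   5/2  -9/2 ]
R3 <- R3 - (5/2)*R1:  [     0  -19/2    9/2 ]
R3 <- R3 - (-19/5)*R2:  [     0      0  -63/5 ]
Row echelon form:
[ -2    3     -1 ]
[  0  5/2   -9/2 ]
[  0    0  -63/5 ]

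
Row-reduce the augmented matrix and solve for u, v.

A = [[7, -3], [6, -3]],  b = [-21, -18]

Forward elimination on [A|b]:
R2 <- R2 - (6/7)*R1:  [    0  -3/7     0 ]
Row echelon form:
[ 7    -3  |  -21 ]
[ 0  -3/7  |    0 ]
Back-substitution:
v = (0) / (-3/7) = 0
u = (-21 - (-3)*(0)) / 7 = -3

(-3, 0)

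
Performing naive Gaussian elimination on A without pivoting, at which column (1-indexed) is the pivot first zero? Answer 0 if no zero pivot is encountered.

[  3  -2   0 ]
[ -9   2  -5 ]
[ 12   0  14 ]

first zero-pivot column = 0

Naive forward elimination:
R2 <- R2 - (-3)*R1:  [  0  -4  -5 ]
R3 <- R3 - (4)*R1:  [  0   8  14 ]
R3 <- R3 - (-2)*R2:  [ 0  0  4 ]
All pivots nonzero; naive elimination completes without hitting a zero pivot.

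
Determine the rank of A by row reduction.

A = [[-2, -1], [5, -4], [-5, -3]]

Row reduction:
R2 <- R2 - (-5/2)*R1:  [     0  -13/2 ]
R3 <- R3 - (5/2)*R1:  [    0  -1/2 ]
R3 <- R3 - (1/13)*R2:  [ 0  0 ]
Row echelon form:
[ -2     -1 ]
[  0  -13/2 ]
[  0      0 ]
Nonzero rows / pivot columns: 2

rank(A) = 2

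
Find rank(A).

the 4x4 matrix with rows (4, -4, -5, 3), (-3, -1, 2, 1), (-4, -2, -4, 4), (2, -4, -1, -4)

rank(A) = 4

Row reduction:
R2 <- R2 - (-3/4)*R1:  [    0    -4  -7/4  13/4 ]
R3 <- R3 - (-1)*R1:  [  0  -6  -9   7 ]
R4 <- R4 - (1/2)*R1:  [     0     -2    3/2  -11/2 ]
R3 <- R3 - (3/2)*R2:  [     0      0  -51/8   17/8 ]
R4 <- R4 - (1/2)*R2:  [     0      0   19/8  -57/8 ]
R4 <- R4 - (-19/51)*R3:  [     0      0      0  -19/3 ]
Row echelon form:
[ 4  -4     -5      3 ]
[ 0  -4   -7/4   13/4 ]
[ 0   0  -51/8   17/8 ]
[ 0   0      0  -19/3 ]
Nonzero rows / pivot columns: 4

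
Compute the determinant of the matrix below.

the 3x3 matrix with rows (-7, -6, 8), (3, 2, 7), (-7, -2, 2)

Forward elimination:
R2 <- R2 - (-3/7)*R1:  [    0  -4/7  73/7 ]
R3 <- R3 - (1)*R1:  [  0   4  -6 ]
R3 <- R3 - (-7)*R2:  [  0   0  67 ]
Upper-triangular form:
[ -7    -6     8 ]
[  0  -4/7  73/7 ]
[  0     0    67 ]
det(A) = (-1)^0 * (-7) * (-4/7) * (67) = 268  (0 row swaps -> sign +1)

det(A) = 268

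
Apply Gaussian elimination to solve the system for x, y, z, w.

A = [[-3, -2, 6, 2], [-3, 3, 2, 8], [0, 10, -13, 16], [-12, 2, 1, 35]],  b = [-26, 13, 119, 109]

Forward elimination on [A|b]:
R2 <- R2 - (1)*R1:  [  0   5  -4   6  39 ]
R4 <- R4 - (4)*R1:  [   0   10  -23   27  213 ]
R3 <- R3 - (2)*R2:  [  0   0  -5   4  41 ]
R4 <- R4 - (2)*R2:  [   0    0  -15   15  135 ]
R4 <- R4 - (3)*R3:  [  0   0   0   3  12 ]
Row echelon form:
[ -3  -2   6  2  |  -26 ]
[  0   5  -4  6  |   39 ]
[  0   0  -5  4  |   41 ]
[  0   0   0  3  |   12 ]
Back-substitution:
w = (12) / 3 = 4
z = (41 - (4)*(4)) / -5 = -5
y = (39 - (-4)*(-5) - (6)*(4)) / 5 = -1
x = (-26 - (-2)*(-1) - (6)*(-5) - (2)*(4)) / -3 = 2

(2, -1, -5, 4)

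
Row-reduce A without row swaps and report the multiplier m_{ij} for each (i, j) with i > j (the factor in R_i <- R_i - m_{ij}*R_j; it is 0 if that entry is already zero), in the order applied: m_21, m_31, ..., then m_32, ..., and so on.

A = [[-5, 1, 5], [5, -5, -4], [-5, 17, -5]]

Forward elimination:
R2 <- R2 - (-1)*R1:  [  0  -4   1 ]
R3 <- R3 - (1)*R1:  [   0   16  -10 ]
R3 <- R3 - (-4)*R2:  [  0   0  -6 ]
Multipliers (in order of application): m_{21} = -1, m_{31} = 1, m_{32} = -4

multipliers: -1, 1, -4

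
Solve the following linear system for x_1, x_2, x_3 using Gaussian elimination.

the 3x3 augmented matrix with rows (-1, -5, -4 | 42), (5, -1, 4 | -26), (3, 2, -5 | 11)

(-2, -4, -5)

Forward elimination on [A|b]:
R2 <- R2 - (-5)*R1:  [   0  -26  -16  184 ]
R3 <- R3 - (-3)*R1:  [   0  -13  -17  137 ]
R3 <- R3 - (1/2)*R2:  [  0   0  -9  45 ]
Row echelon form:
[ -1   -5   -4  |   42 ]
[  0  -26  -16  |  184 ]
[  0    0   -9  |   45 ]
Back-substitution:
x_3 = (45) / -9 = -5
x_2 = (184 - (-16)*(-5)) / -26 = -4
x_1 = (42 - (-5)*(-4) - (-4)*(-5)) / -1 = -2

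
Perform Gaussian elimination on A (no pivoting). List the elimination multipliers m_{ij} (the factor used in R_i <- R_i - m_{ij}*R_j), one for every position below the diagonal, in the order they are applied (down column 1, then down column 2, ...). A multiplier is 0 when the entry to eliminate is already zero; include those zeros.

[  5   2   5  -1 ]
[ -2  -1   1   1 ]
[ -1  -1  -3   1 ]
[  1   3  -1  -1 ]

multipliers: -2/5, -1/5, 1/5, 3, -13, -37/11

Forward elimination:
R2 <- R2 - (-2/5)*R1:  [    0  -1/5     3   3/5 ]
R3 <- R3 - (-1/5)*R1:  [    0  -3/5    -2   4/5 ]
R4 <- R4 - (1/5)*R1:  [    0  13/5    -2  -4/5 ]
R3 <- R3 - (3)*R2:  [   0    0  -11   -1 ]
R4 <- R4 - (-13)*R2:  [  0   0  37   7 ]
R4 <- R4 - (-37/11)*R3:  [     0      0      0  40/11 ]
Multipliers (in order of application): m_{21} = -2/5, m_{31} = -1/5, m_{41} = 1/5, m_{32} = 3, m_{42} = -13, m_{43} = -37/11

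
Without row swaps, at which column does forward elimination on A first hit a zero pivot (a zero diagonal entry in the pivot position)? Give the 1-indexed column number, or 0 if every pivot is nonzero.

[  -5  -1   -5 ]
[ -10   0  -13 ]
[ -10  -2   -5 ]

Naive forward elimination:
R2 <- R2 - (2)*R1:  [  0   2  -3 ]
R3 <- R3 - (2)*R1:  [ 0  0  5 ]
All pivots nonzero; naive elimination completes without hitting a zero pivot.

first zero-pivot column = 0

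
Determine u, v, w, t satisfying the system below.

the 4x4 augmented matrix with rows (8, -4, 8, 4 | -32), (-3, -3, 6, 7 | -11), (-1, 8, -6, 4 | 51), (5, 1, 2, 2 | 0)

Forward elimination on [A|b]:
R2 <- R2 - (-3/8)*R1:  [    0  -9/2     9  17/2   -23 ]
R3 <- R3 - (-1/8)*R1:  [    0  15/2    -5   9/2    47 ]
R4 <- R4 - (5/8)*R1:  [    0   7/2    -3  -1/2    20 ]
R3 <- R3 - (-5/3)*R2:  [    0     0    10  56/3  26/3 ]
R4 <- R4 - (-7/9)*R2:  [    0     0     4  55/9  19/9 ]
R4 <- R4 - (2/5)*R3:  [      0       0       0  -61/45  -61/45 ]
Row echelon form:
[ 8    -4   8       4  |     -32 ]
[ 0  -9/2   9    17/2  |     -23 ]
[ 0     0  10    56/3  |    26/3 ]
[ 0     0   0  -61/45  |  -61/45 ]
Back-substitution:
t = (-61/45) / (-61/45) = 1
w = (26/3 - (56/3)*(1)) / 10 = -1
v = (-23 - (9)*(-1) - (17/2)*(1)) / (-9/2) = 5
u = (-32 - (-4)*(5) - (8)*(-1) - (4)*(1)) / 8 = -1

(-1, 5, -1, 1)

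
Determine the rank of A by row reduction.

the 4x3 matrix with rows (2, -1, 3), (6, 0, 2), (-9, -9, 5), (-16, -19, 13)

Row reduction:
R2 <- R2 - (3)*R1:  [  0   3  -7 ]
R3 <- R3 - (-9/2)*R1:  [     0  -27/2   37/2 ]
R4 <- R4 - (-8)*R1:  [   0  -27   37 ]
R3 <- R3 - (-9/2)*R2:  [   0    0  -13 ]
R4 <- R4 - (-9)*R2:  [   0    0  -26 ]
R4 <- R4 - (2)*R3:  [ 0  0  0 ]
Row echelon form:
[ 2  -1    3 ]
[ 0   3   -7 ]
[ 0   0  -13 ]
[ 0   0    0 ]
Nonzero rows / pivot columns: 3

rank(A) = 3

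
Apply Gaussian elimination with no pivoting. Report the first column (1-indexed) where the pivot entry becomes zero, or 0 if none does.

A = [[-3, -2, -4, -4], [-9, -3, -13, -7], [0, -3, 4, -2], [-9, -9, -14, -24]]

first zero-pivot column = 0

Naive forward elimination:
R2 <- R2 - (3)*R1:  [  0   3  -1   5 ]
R4 <- R4 - (3)*R1:  [   0   -3   -2  -12 ]
R3 <- R3 - (-1)*R2:  [ 0  0  3  3 ]
R4 <- R4 - (-1)*R2:  [  0   0  -3  -7 ]
R4 <- R4 - (-1)*R3:  [  0   0   0  -4 ]
All pivots nonzero; naive elimination completes without hitting a zero pivot.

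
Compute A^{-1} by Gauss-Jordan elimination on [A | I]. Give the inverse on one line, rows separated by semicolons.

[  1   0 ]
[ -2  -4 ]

inverse = [1 0; -1/2 -1/4]

Gauss-Jordan on [A | I]:
R2 <- R2 - (-2)*R1:  [  0  -4  |   2   1 ]
R2 <- (1/-4)*R2:  [    0     1  |  -1/2  -1/4 ]
Right block of [I | A^{-1}] is the inverse:
[    1     0 ]
[ -1/2  -1/4 ]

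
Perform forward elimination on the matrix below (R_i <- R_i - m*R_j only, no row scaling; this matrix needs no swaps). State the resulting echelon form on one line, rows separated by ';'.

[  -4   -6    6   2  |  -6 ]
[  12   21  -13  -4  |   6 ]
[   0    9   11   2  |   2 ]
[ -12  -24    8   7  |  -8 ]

Forward elimination:
R2 <- R2 - (-3)*R1:  [   0    3    5    2  -12 ]
R4 <- R4 - (3)*R1:  [   0   -6  -10    1   10 ]
R3 <- R3 - (3)*R2:  [  0   0  -4  -4  38 ]
R4 <- R4 - (-2)*R2:  [   0    0    0    5  -14 ]
Row echelon form:
[ -4  -6   6   2  |   -6 ]
[  0   3   5   2  |  -12 ]
[  0   0  -4  -4  |   38 ]
[  0   0   0   5  |  -14 ]

REF = [-4 -6 6 2 -6; 0 3 5 2 -12; 0 0 -4 -4 38; 0 0 0 5 -14]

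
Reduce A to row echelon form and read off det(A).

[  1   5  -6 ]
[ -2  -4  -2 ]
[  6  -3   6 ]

Forward elimination:
R2 <- R2 - (-2)*R1:  [   0    6  -14 ]
R3 <- R3 - (6)*R1:  [   0  -33   42 ]
R3 <- R3 - (-11/2)*R2:  [   0    0  -35 ]
Upper-triangular form:
[ 1  5   -6 ]
[ 0  6  -14 ]
[ 0  0  -35 ]
det(A) = (-1)^0 * (1) * (6) * (-35) = -210  (0 row swaps -> sign +1)

det(A) = -210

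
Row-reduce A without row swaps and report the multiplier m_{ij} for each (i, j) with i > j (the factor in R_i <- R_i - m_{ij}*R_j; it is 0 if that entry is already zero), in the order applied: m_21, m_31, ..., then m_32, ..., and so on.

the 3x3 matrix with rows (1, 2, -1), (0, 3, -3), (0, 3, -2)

multipliers: 0, 0, 1

Forward elimination:
R2: entry in column 1 is already 0 -> m_{21} = 0 (no row operation needed)
R3: entry in column 1 is already 0 -> m_{31} = 0 (no row operation needed)
R3 <- R3 - (1)*R2:  [ 0  0  1 ]
Multipliers (in order of application): m_{21} = 0, m_{31} = 0, m_{32} = 1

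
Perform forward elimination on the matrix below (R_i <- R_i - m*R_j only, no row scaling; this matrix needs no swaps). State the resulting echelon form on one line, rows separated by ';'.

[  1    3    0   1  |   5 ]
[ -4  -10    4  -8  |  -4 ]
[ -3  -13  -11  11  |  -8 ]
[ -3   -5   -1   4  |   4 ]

REF = [1 3 0 1 5; 0 2 4 -4 16; 0 0 -3 6 39; 0 0 0 -3 -130]

Forward elimination:
R2 <- R2 - (-4)*R1:  [  0   2   4  -4  16 ]
R3 <- R3 - (-3)*R1:  [   0   -4  -11   14    7 ]
R4 <- R4 - (-3)*R1:  [  0   4  -1   7  19 ]
R3 <- R3 - (-2)*R2:  [  0   0  -3   6  39 ]
R4 <- R4 - (2)*R2:  [   0    0   -9   15  -13 ]
R4 <- R4 - (3)*R3:  [    0     0     0    -3  -130 ]
Row echelon form:
[ 1  3   0   1  |     5 ]
[ 0  2   4  -4  |    16 ]
[ 0  0  -3   6  |    39 ]
[ 0  0   0  -3  |  -130 ]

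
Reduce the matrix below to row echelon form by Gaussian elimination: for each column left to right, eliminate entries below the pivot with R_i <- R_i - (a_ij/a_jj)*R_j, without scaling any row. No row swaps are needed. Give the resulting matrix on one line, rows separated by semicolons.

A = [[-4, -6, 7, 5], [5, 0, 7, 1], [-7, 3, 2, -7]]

REF = [-4 -6 7 5; 0 -15/2 63/4 29/4; 0 0 181/10 -27/10]

Forward elimination:
R2 <- R2 - (-5/4)*R1:  [     0  -15/2   63/4   29/4 ]
R3 <- R3 - (7/4)*R1:  [     0   27/2  -41/4  -63/4 ]
R3 <- R3 - (-9/5)*R2:  [      0       0  181/10  -27/10 ]
Row echelon form:
[ -4     -6       7       5 ]
[  0  -15/2    63/4    29/4 ]
[  0      0  181/10  -27/10 ]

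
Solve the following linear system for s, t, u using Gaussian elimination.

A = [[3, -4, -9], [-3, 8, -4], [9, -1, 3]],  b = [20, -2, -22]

Forward elimination on [A|b]:
R2 <- R2 - (-1)*R1:  [   0    4  -13   18 ]
R3 <- R3 - (3)*R1:  [   0   11   30  -82 ]
R3 <- R3 - (11/4)*R2:  [      0       0   263/4  -263/2 ]
Row echelon form:
[ 3  -4     -9  |      20 ]
[ 0   4    -13  |      18 ]
[ 0   0  263/4  |  -263/2 ]
Back-substitution:
u = (-263/2) / (263/4) = -2
t = (18 - (-13)*(-2)) / 4 = -2
s = (20 - (-4)*(-2) - (-9)*(-2)) / 3 = -2

(-2, -2, -2)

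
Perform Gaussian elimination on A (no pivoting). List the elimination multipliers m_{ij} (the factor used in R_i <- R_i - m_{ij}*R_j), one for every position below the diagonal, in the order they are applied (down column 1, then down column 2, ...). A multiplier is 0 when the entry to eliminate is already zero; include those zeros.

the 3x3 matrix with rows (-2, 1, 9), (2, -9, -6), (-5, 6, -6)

Forward elimination:
R2 <- R2 - (-1)*R1:  [  0  -8   3 ]
R3 <- R3 - (5/2)*R1:  [     0    7/2  -57/2 ]
R3 <- R3 - (-7/16)*R2:  [       0        0  -435/16 ]
Multipliers (in order of application): m_{21} = -1, m_{31} = 5/2, m_{32} = -7/16

multipliers: -1, 5/2, -7/16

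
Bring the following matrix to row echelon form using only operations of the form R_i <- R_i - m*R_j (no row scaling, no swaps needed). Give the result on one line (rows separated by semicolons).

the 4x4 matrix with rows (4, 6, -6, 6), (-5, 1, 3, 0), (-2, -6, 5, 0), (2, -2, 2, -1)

Forward elimination:
R2 <- R2 - (-5/4)*R1:  [    0  17/2  -9/2  15/2 ]
R3 <- R3 - (-1/2)*R1:  [  0  -3   2   3 ]
R4 <- R4 - (1/2)*R1:  [  0  -5   5  -4 ]
R3 <- R3 - (-6/17)*R2:  [     0      0   7/17  96/17 ]
R4 <- R4 - (-10/17)*R2:  [     0      0  40/17   7/17 ]
R4 <- R4 - (40/7)*R3:  [      0       0       0  -223/7 ]
Row echelon form:
[ 4     6    -6       6 ]
[ 0  17/2  -9/2    15/2 ]
[ 0     0  7/17   96/17 ]
[ 0     0     0  -223/7 ]

REF = [4 6 -6 6; 0 17/2 -9/2 15/2; 0 0 7/17 96/17; 0 0 0 -223/7]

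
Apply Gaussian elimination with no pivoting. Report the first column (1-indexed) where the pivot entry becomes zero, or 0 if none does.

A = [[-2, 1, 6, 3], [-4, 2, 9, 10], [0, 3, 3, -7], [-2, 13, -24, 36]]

first zero-pivot column = 2

Naive forward elimination:
R2 <- R2 - (2)*R1:  [  0   0  -3   4 ]
R4 <- R4 - (1)*R1:  [   0   12  -30   33 ]
Matrix at this point:
[ -2   1    6   3 ]
[  0   0   -3   4 ]
[  0   3    3  -7 ]
[  0  12  -30  33 ]
Pivot entry (2,2) is zero but row 3 has 3 in column 2 -> naive elimination stops; a row interchange (e.g. R2 <-> R3) would be required here.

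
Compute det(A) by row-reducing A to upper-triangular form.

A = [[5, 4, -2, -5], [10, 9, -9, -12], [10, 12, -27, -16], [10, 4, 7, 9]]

det(A) = -75

Forward elimination:
R2 <- R2 - (2)*R1:  [  0   1  -5  -2 ]
R3 <- R3 - (2)*R1:  [   0    4  -23   -6 ]
R4 <- R4 - (2)*R1:  [  0  -4  11  19 ]
R3 <- R3 - (4)*R2:  [  0   0  -3   2 ]
R4 <- R4 - (-4)*R2:  [  0   0  -9  11 ]
R4 <- R4 - (3)*R3:  [ 0  0  0  5 ]
Upper-triangular form:
[ 5  4  -2  -5 ]
[ 0  1  -5  -2 ]
[ 0  0  -3   2 ]
[ 0  0   0   5 ]
det(A) = (-1)^0 * (5) * (1) * (-3) * (5) = -75  (0 row swaps -> sign +1)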